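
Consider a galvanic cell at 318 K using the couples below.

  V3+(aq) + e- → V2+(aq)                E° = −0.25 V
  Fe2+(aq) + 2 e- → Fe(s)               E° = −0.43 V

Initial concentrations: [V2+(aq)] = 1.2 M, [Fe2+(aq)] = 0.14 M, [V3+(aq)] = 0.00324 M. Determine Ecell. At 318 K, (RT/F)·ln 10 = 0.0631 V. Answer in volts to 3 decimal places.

+0.045 V

The V³⁺/V²⁺ couple has the more positive E°, so it is the cathode; Fe²⁺/Fe is the anode.
E°cell = −0.25 − (−0.43) = +0.18 V, with n = 2 electrons transferred.
For the overall reaction 2 V3+(aq) + Fe(s) → 2 V2+(aq) + Fe2+(aq), Q = ([V2+(aq)]^2·[Fe2+(aq)]) / [V3+(aq)]^2 = 1.92×10^4, giving log Q = 4.283.
E = E° − (0.0631/n)·log Q = +0.18 − (0.0631/2)(4.283) = +0.045 V.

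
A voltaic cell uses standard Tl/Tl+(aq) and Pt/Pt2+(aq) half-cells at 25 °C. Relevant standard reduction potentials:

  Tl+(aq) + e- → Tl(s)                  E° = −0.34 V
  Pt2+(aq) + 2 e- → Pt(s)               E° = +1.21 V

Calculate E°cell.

The Pt²⁺/Pt couple has the higher E°, so Pt ion is reduced (cathode) and Tl is oxidized (anode).
E°cell = E°(cathode) − E°(anode) = +1.21 − (−0.34) = +1.55 V.

+1.55 V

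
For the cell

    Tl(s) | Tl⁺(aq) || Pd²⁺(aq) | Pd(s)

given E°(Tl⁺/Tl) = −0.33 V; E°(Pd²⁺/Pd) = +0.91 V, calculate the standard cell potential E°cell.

By convention the left-hand electrode in cell notation is the anode (oxidation) and the right-hand electrode is the cathode (reduction).
E°cell = E°(right) − E°(left) = +0.91 − (−0.33) = +1.24 V.

+1.24 V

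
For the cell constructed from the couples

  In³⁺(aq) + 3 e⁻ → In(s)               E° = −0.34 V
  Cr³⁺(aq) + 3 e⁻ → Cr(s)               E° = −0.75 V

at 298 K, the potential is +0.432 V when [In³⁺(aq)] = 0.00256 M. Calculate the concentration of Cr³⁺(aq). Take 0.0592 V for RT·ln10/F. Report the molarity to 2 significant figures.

0.00020 M

With In³⁺/In at the cathode and Cr³⁺/Cr at the anode, E°cell = −0.34 − (−0.75) = +0.41 V (n = 3).
Rearranging E = E° − (0.0592/n)·log Q gives log Q = 3(+0.41 − (+0.432))/0.0592 = −1.115.
For In³⁺(aq) + Cr(s) → In(s) + Cr³⁺(aq), the reaction quotient is Q = [Cr³⁺(aq)] / [In³⁺(aq)].
Isolating [Cr³⁺(aq)] in Q = 10^{−1.115} yields log [Cr³⁺(aq)] = −3.707, i.e. 0.00020 M.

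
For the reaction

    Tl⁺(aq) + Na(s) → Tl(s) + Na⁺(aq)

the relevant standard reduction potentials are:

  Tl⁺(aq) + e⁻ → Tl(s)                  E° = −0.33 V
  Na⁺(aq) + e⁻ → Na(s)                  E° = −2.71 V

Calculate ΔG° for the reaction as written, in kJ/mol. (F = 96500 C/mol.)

−230 kJ/mol

In the reaction as written Tl⁺(aq) is reduced, so the Tl⁺/Tl couple is the cathode and Na⁺/Na is the anode.
E°cell = −0.33 − (−2.71) = +2.38 V; balancing electrons gives n = 1.
ΔG° = −nFE°cell = −(1)(96500)(+2.38) J/mol = −230 kJ/mol.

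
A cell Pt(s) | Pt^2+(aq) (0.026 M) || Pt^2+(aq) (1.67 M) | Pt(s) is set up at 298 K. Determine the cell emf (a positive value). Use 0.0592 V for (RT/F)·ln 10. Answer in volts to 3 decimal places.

For a concentration cell E°cell = 0, since both electrodes use the same couple.
The compartment with the higher Pt^2+(aq) concentration (1.67 M) acts as the cathode; ions are reduced there and produced at the dilute (0.026 M) anode.
With n = 2, Ecell = −(0.0592/2)·log([dilute]/[conc]) = −(0.0592/2)·log(0.026/1.67) = +0.054 V.

0.054 V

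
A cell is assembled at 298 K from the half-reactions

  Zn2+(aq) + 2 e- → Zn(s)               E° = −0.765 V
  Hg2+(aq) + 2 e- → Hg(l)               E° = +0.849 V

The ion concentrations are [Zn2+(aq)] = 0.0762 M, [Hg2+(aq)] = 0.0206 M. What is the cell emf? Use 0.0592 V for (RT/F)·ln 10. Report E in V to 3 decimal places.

Hg²⁺/Hg is reduced (cathode, E° = +0.849 V) and Zn²⁺/Zn is oxidized (anode).
E°cell = +0.849 − (−0.765) = +1.614 V, with n = 2 electrons transferred.
Balancing gives Hg2+(aq) + Zn(s) → Hg(l) + Zn2+(aq); hence Q = [Zn2+(aq)] / [Hg2+(aq)] = 3.7 (log Q = 0.568).
Applying E = E° − (RT ln10/nF)·log Q gives +1.614 − (0.0592/2)(0.568) = +1.597 V.

+1.597 V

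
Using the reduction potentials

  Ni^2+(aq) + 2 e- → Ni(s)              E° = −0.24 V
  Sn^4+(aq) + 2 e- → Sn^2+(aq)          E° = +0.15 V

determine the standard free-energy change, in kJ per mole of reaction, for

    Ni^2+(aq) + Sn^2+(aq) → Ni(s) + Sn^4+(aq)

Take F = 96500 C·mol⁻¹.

In the reaction as written Ni^2+(aq) is reduced, so the Ni²⁺/Ni couple is the cathode and Sn⁴⁺/Sn²⁺ is the anode.
E°cell = −0.24 − (+0.15) = −0.39 V; balancing electrons gives n = 2.
ΔG° = −nFE°cell = −(2)(96500)(−0.39) J/mol = +75.3 kJ/mol.

+75.3 kJ/mol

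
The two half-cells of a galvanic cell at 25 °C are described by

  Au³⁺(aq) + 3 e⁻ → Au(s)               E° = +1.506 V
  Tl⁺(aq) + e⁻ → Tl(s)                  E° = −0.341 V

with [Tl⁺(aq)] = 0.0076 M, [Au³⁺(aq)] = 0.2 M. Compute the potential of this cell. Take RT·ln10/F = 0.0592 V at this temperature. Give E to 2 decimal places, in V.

Au³⁺/Au is reduced (cathode, E° = +1.506 V) and Tl⁺/Tl is oxidized (anode).
The standard potential is +1.506 − (−0.341) = +1.847 V and the balanced reaction transfers n = 3 electrons.
For the overall reaction Au³⁺(aq) + 3 Tl(s) → Au(s) + 3 Tl⁺(aq), Q = [Tl⁺(aq)]^3 / [Au³⁺(aq)] = 2.19×10^−6, giving log Q = −5.659.
By the Nernst equation, E = +1.847 − (0.0592/3)·(−5.659) = +1.96 V.

+1.96 V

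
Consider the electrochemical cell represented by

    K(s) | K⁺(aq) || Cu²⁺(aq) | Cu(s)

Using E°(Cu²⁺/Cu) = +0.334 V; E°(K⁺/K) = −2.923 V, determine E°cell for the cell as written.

+3.257 V

By convention the left-hand electrode in cell notation is the anode (oxidation) and the right-hand electrode is the cathode (reduction).
E°cell = E°(right) − E°(left) = +0.334 − (−2.923) = +3.257 V.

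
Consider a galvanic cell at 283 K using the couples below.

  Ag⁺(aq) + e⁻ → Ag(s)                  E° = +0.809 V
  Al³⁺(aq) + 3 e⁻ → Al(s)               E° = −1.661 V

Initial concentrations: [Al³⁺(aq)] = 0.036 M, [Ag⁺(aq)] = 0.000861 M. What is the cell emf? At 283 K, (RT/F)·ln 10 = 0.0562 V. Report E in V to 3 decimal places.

The Ag⁺/Ag couple has the more positive E°, so it is the cathode; Al³⁺/Al is the anode.
E°cell = +0.809 − (−1.661) = +2.470 V, with n = 3 electrons transferred.
The balanced reaction is 3 Ag⁺(aq) + Al(s) → 3 Ag(s) + Al³⁺(aq), so Q = [Al³⁺(aq)] / [Ag⁺(aq)]^3 = 5.64×10^7 and log Q = 7.751.
E = E° − (0.0562/n)·log Q = +2.470 − (0.0562/3)(7.751) = +2.325 V.

+2.325 V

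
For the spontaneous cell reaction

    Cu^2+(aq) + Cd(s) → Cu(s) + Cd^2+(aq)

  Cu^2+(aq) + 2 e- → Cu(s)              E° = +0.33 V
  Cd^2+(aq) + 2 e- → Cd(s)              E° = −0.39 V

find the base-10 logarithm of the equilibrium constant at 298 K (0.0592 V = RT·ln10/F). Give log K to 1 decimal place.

The Cu²⁺/Cu couple is reduced (cathode); E°cell = +0.33 − (−0.39) = +0.72 V with n = 2.
At equilibrium E = 0, so log K = nE°cell / 0.0592 = (2)(+0.72) / 0.0592 = 24.3.

log K = 24.3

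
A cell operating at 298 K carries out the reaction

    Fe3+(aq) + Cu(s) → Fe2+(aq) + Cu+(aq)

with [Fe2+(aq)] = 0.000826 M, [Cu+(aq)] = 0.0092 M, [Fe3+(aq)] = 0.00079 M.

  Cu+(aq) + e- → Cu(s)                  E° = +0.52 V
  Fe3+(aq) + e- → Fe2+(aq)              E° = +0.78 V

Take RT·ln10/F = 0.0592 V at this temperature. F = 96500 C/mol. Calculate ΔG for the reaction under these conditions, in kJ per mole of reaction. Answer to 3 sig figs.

The standard cell potential is +0.78 − (+0.52) = +0.26 V, with n = 1 electron in the balanced equation.
Here Q = ([Fe2+(aq)]·[Cu+(aq)]) / [Fe3+(aq)] = 0.00962 (log Q = −2.017), giving E = +0.26 − (0.0592/1)·(−2.017) = +0.3794 V.
Finally ΔG = −nFE = −(1)(96500 C/mol)(+0.3794 V) = −36.6 kJ/mol.

−36.6 kJ/mol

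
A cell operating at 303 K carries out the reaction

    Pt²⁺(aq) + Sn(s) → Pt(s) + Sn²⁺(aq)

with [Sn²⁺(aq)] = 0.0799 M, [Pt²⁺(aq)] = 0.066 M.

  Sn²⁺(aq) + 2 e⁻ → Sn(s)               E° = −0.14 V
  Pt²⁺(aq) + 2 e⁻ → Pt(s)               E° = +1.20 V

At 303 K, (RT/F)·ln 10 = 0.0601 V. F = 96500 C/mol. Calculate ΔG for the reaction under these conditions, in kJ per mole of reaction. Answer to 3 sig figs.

The standard cell potential is +1.20 − (−0.14) = +1.34 V, with n = 2 electrons in the balanced equation.
Here Q = [Sn²⁺(aq)] / [Pt²⁺(aq)] = 1.21 (log Q = 0.083), giving E = +1.34 − (0.0601/2)·(0.083) = +1.3375 V.
Then ΔG = −nFE = −2 × 96500 × +1.3375 J/mol = −258 kJ/mol.

−258 kJ/mol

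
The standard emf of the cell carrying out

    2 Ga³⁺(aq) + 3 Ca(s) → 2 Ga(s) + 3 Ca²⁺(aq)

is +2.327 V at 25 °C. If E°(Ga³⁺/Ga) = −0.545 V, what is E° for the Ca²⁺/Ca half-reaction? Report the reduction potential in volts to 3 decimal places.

In the reaction as written the Ga³⁺/Ga couple is reduced (cathode) and Ca²⁺/Ca is oxidized (anode), so E°cell = E°(Ga³⁺/Ga) − E°(Ca²⁺/Ca).
E°(Ca²⁺/Ca) = E°(cathode) − E°cell = −0.545 − (+2.327) = −2.872 V.

−2.872 V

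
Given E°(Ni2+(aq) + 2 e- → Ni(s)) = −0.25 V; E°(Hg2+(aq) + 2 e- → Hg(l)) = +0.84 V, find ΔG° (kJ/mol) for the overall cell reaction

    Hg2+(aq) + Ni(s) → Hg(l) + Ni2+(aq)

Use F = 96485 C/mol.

In the reaction as written Hg2+(aq) is reduced, so the Hg²⁺/Hg couple is the cathode and Ni²⁺/Ni is the anode.
E°cell = +0.84 − (−0.25) = +1.09 V; balancing electrons gives n = 2.
ΔG° = −nFE°cell = −(2)(96485)(+1.09) J/mol = −210 kJ/mol.

−210 kJ/mol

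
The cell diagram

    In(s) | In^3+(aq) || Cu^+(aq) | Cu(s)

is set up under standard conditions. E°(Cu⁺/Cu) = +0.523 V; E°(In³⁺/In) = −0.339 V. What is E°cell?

By convention the left-hand electrode in cell notation is the anode (oxidation) and the right-hand electrode is the cathode (reduction).
E°cell = E°(right) − E°(left) = +0.523 − (−0.339) = +0.862 V.

+0.862 V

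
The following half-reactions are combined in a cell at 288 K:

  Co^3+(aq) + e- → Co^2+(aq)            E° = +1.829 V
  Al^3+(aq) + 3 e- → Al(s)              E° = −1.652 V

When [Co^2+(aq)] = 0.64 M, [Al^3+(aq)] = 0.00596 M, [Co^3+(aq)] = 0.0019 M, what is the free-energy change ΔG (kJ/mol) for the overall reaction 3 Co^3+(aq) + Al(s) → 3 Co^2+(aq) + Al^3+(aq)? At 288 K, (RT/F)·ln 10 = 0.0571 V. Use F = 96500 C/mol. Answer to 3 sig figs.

−978 kJ/mol

E°cell = +1.829 − (−1.652) = +3.481 V; the balanced reaction transfers n = 3 electrons.
Here Q = ([Co^2+(aq)]^3·[Al^3+(aq)]) / [Co^3+(aq)]^3 = 2.28×10^5 (log Q = 5.358), giving E = +3.481 − (0.0571/3)·(5.358) = +3.3790 V.
Finally ΔG = −nFE = −(3)(96500 C/mol)(+3.3790 V) = −978 kJ/mol.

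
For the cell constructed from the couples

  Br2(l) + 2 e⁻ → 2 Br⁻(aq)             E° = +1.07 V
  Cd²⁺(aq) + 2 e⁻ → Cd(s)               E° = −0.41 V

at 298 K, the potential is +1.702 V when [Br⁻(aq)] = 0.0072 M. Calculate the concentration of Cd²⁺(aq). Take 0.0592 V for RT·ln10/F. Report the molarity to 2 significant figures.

0.00061 M

Br₂/Br⁻ is the cathode (higher E°); E°cell = +1.07 − (−0.41) = +1.48 V with n = 2.
Since E = E° − (0.0592/n)·log Q, log Q = n(E° − E)/0.0592 = −7.500.
Balancing electrons gives Br2(l) + Cd(s) → 2 Br⁻(aq) + Cd²⁺(aq); thus Q = [Br⁻(aq)]^2·[Cd²⁺(aq)].
Isolating [Cd²⁺(aq)] in Q = 10^{−7.500} yields log [Cd²⁺(aq)] = −3.215, i.e. 0.00061 M.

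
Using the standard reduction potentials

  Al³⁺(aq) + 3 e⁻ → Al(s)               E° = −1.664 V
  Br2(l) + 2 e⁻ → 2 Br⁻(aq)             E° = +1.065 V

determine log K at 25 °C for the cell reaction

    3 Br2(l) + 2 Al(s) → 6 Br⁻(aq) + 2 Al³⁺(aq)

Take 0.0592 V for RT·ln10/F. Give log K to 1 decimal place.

log K = 276.6

The Br₂/Br⁻ couple is reduced (cathode); E°cell = +1.065 − (−1.664) = +2.729 V with n = 6.
At equilibrium E = 0, so log K = nE°cell / 0.0592 = (6)(+2.729) / 0.0592 = 276.6.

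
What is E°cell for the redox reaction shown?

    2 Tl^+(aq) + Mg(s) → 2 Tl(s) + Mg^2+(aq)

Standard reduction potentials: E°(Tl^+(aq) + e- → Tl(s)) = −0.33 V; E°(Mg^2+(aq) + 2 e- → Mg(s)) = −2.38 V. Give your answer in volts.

In the reaction as written, Tl^+(aq) is reduced (cathode) and Mg^2+(aq) is produced by oxidation at the anode.
E°cell = E°(cathode) − E°(anode) = −0.33 − (−2.38) = +2.05 V.

+2.05 V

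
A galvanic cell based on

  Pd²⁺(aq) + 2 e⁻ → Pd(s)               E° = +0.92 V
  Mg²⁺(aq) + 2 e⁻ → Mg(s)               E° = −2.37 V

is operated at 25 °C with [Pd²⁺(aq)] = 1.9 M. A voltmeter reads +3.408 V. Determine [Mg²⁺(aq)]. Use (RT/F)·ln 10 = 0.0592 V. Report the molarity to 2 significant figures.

0.00020 M

With Pd²⁺/Pd at the cathode and Mg²⁺/Mg at the anode, E°cell = +0.92 − (−2.37) = +3.29 V (n = 2).
Since E = E° − (0.0592/n)·log Q, log Q = n(E° − E)/0.0592 = −3.986.
Balancing electrons gives Pd²⁺(aq) + Mg(s) → Pd(s) + Mg²⁺(aq); thus Q = [Mg²⁺(aq)] / [Pd²⁺(aq)].
Isolating [Mg²⁺(aq)] in Q = 10^{−3.986} yields log [Mg²⁺(aq)] = −3.707, i.e. 0.00020 M.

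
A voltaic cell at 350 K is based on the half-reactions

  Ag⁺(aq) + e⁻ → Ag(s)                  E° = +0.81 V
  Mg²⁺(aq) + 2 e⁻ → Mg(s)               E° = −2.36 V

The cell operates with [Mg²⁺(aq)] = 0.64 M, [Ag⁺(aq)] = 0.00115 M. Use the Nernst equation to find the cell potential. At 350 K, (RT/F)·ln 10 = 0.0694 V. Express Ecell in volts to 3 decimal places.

Since E°(Ag⁺/Ag) > E°(Mg²⁺/Mg), Ag⁺/Ag serves as the cathode.
E°cell = +0.81 − (−2.36) = +3.17 V, with n = 2 electrons transferred.
The balanced reaction is 2 Ag⁺(aq) + Mg(s) → 2 Ag(s) + Mg²⁺(aq), so Q = [Mg²⁺(aq)] / [Ag⁺(aq)]^2 = 4.84×10^5 and log Q = 5.685.
E = E° − (0.0694/n)·log Q = +3.17 − (0.0694/2)(5.685) = +2.973 V.

+2.973 V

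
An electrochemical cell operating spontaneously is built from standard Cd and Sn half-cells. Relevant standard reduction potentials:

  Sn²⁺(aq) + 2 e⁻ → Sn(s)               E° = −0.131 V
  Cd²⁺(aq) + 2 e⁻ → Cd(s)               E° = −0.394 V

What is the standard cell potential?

Of the two couples in this cell, the one with the more positive reduction potential is reduced at the cathode: here that is Sn²⁺/Sn (−0.131 V); Cd²⁺/Cd (−0.394 V) is the anode.
E°cell = E°(cathode) − E°(anode) = −0.131 − (−0.394) = +0.263 V.

+0.263 V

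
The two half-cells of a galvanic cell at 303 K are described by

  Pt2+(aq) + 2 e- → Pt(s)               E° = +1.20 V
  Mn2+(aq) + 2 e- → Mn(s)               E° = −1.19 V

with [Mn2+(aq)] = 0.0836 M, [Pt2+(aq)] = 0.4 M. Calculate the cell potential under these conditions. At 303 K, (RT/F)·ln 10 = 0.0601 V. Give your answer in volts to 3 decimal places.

+2.410 V

Pt²⁺/Pt is reduced (cathode, E° = +1.20 V) and Mn²⁺/Mn is oxidized (anode).
E°cell = E°cat − E°an = +1.20 − (−1.19) = +2.39 V; n = 2.
For the overall reaction Pt2+(aq) + Mn(s) → Pt(s) + Mn2+(aq), Q = [Mn2+(aq)] / [Pt2+(aq)] = 0.209, giving log Q = −0.680.
Applying E = E° − (RT ln10/nF)·log Q gives +2.39 − (0.0601/2)(−0.680) = +2.410 V.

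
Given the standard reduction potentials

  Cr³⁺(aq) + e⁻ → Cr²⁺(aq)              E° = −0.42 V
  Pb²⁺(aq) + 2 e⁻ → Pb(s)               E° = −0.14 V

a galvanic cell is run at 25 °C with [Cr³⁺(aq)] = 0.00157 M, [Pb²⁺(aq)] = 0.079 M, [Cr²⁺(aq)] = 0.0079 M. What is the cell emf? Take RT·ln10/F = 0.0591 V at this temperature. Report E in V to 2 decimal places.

+0.29 V

Since E°(Pb²⁺/Pb) > E°(Cr³⁺/Cr²⁺), Pb²⁺/Pb serves as the cathode.
The standard potential is −0.14 − (−0.42) = +0.28 V and the balanced reaction transfers n = 2 electrons.
The balanced reaction is Pb²⁺(aq) + 2 Cr²⁺(aq) → Pb(s) + 2 Cr³⁺(aq), so Q = [Cr³⁺(aq)]^2 / ([Pb²⁺(aq)]·[Cr²⁺(aq)]^2) = 0.5 and log Q = −0.301.
By the Nernst equation, E = +0.28 − (0.0591/2)·(−0.301) = +0.29 V.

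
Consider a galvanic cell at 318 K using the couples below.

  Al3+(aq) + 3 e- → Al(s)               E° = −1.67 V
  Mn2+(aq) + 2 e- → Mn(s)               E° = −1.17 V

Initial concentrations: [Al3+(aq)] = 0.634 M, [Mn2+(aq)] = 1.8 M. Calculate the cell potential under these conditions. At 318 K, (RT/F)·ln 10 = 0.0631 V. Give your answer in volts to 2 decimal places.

+0.51 V

Since E°(Mn²⁺/Mn) > E°(Al³⁺/Al), Mn²⁺/Mn serves as the cathode.
The standard potential is −1.17 − (−1.67) = +0.50 V and the balanced reaction transfers n = 6 electrons.
For the overall reaction 3 Mn2+(aq) + 2 Al(s) → 3 Mn(s) + 2 Al3+(aq), Q = [Al3+(aq)]^2 / [Mn2+(aq)]^3 = 0.0689, giving log Q = −1.162.
By the Nernst equation, E = +0.50 − (0.0631/6)·(−1.162) = +0.51 V.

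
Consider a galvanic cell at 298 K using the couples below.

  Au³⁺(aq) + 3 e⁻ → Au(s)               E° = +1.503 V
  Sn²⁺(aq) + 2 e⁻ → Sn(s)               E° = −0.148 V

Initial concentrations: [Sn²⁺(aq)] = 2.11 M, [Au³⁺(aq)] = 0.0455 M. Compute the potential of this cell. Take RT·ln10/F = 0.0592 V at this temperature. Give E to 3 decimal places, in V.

+1.615 V

Since E°(Au³⁺/Au) > E°(Sn²⁺/Sn), Au³⁺/Au serves as the cathode.
E°cell = E°cat − E°an = +1.503 − (−0.148) = +1.651 V; n = 6.
For the overall reaction 2 Au³⁺(aq) + 3 Sn(s) → 2 Au(s) + 3 Sn²⁺(aq), Q = [Sn²⁺(aq)]^3 / [Au³⁺(aq)]^2 = 4.54×10^3, giving log Q = 3.657.
E = E° − (0.0592/n)·log Q = +1.651 − (0.0592/6)(3.657) = +1.615 V.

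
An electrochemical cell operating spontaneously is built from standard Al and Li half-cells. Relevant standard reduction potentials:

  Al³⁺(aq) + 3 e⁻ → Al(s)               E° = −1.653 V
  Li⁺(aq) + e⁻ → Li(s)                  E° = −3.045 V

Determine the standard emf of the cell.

+1.392 V

The Al³⁺/Al couple has the higher E°, so Al ion is reduced (cathode) and Li is oxidized (anode).
E°cell = E°(cathode) − E°(anode) = −1.653 − (−3.045) = +1.392 V.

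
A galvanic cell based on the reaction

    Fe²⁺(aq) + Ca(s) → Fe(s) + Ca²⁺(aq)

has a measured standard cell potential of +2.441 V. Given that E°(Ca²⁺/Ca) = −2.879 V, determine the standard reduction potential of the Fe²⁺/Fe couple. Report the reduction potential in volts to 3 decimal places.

In the reaction as written the Fe²⁺/Fe couple is reduced (cathode) and Ca²⁺/Ca is oxidized (anode), so E°cell = E°(Fe²⁺/Fe) − E°(Ca²⁺/Ca).
E°(Fe²⁺/Fe) = E°cell + E°(anode) = +2.441 + (−2.879) = −0.438 V.

−0.438 V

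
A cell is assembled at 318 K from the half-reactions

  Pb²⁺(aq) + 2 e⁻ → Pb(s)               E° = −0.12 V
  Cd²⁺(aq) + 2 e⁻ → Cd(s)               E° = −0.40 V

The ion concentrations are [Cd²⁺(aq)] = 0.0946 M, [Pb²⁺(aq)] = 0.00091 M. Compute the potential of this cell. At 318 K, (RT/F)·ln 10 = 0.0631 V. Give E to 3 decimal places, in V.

+0.216 V

Since E°(Pb²⁺/Pb) > E°(Cd²⁺/Cd), Pb²⁺/Pb serves as the cathode.
E°cell = E°cat − E°an = −0.12 − (−0.40) = +0.28 V; n = 2.
The balanced reaction is Pb²⁺(aq) + Cd(s) → Pb(s) + Cd²⁺(aq), so Q = [Cd²⁺(aq)] / [Pb²⁺(aq)] = 104 and log Q = 2.017.
By the Nernst equation, E = +0.28 − (0.0631/2)·(2.017) = +0.216 V.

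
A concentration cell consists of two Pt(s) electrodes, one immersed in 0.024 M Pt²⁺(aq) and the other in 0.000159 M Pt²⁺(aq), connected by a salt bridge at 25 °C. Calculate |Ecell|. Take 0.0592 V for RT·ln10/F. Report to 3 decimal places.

For a concentration cell E°cell = 0, since both electrodes use the same couple.
The compartment with the higher Pt²⁺(aq) concentration (0.024 M) acts as the cathode; ions are reduced there and produced at the dilute (0.000159 M) anode.
With n = 2, Ecell = −(0.0592/2)·log([dilute]/[conc]) = −(0.0592/2)·log(0.000159/0.024) = +0.064 V.

0.064 V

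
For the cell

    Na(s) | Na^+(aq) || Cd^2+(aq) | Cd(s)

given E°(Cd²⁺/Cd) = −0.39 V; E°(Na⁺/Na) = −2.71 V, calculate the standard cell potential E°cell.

By convention the left-hand electrode in cell notation is the anode (oxidation) and the right-hand electrode is the cathode (reduction).
E°cell = E°(right) − E°(left) = −0.39 − (−2.71) = +2.32 V.

+2.32 V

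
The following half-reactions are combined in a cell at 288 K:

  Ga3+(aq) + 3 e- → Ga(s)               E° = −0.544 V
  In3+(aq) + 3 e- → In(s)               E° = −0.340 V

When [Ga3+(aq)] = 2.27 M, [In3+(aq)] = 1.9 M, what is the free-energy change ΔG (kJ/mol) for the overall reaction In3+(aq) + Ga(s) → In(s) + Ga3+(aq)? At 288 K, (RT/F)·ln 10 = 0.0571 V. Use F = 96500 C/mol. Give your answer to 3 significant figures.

With In³⁺/In reduced at the cathode, E°cell = −0.340 − (−0.544) = +0.204 V and n = 3.
Q = [Ga3+(aq)] / [In3+(aq)] = 1.19, so log Q = 0.077 and E = +0.204 − (0.0571/3)(0.077) = +0.2025 V.
ΔG = −nFE = −(3)(96500)(+0.2025) J/mol = −58.6 kJ/mol.

−58.6 kJ/mol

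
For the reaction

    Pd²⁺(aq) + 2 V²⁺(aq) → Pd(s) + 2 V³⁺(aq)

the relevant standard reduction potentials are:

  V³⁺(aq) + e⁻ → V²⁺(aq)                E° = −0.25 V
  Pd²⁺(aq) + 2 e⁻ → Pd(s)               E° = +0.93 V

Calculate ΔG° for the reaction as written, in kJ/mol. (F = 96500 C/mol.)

In the reaction as written Pd²⁺(aq) is reduced, so the Pd²⁺/Pd couple is the cathode and V³⁺/V²⁺ is the anode.
E°cell = +0.93 − (−0.25) = +1.18 V; balancing electrons gives n = 2.
ΔG° = −nFE°cell = −(2)(96500)(+1.18) J/mol = −228 kJ/mol.

−228 kJ/mol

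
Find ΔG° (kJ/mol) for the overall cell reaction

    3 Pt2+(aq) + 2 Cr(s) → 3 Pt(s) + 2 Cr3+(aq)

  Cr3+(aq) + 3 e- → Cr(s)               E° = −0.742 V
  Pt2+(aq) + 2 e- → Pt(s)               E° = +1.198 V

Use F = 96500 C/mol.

−1123 kJ/mol

In the reaction as written Pt2+(aq) is reduced, so the Pt²⁺/Pt couple is the cathode and Cr³⁺/Cr is the anode.
E°cell = +1.198 − (−0.742) = +1.940 V; balancing electrons gives n = 6.
ΔG° = −nFE°cell = −(6)(96500)(+1.940) J/mol = −1123 kJ/mol.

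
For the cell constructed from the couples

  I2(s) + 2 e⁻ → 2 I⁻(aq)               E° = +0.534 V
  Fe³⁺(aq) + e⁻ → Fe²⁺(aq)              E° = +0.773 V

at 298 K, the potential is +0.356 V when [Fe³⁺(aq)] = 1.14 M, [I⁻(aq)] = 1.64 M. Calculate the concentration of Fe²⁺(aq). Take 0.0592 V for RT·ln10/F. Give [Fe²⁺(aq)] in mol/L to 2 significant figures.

The Fe³⁺/Fe²⁺ couple has the larger reduction potential, so it is the cathode: E°cell = +0.773 − (+0.534) = +0.239 V and n = 2.
From the Nernst equation, log Q = n(E° − E)/0.0592 = 2·(+0.239 − (+0.356))/0.0592 = −3.953.
For 2 Fe³⁺(aq) + 2 I⁻(aq) → 2 Fe²⁺(aq) + I2(s), the reaction quotient is Q = [Fe²⁺(aq)]^2 / ([Fe³⁺(aq)]^2·[I⁻(aq)]^2).
Isolating [Fe²⁺(aq)] in Q = 10^{−3.953} yields log [Fe²⁺(aq)] = −1.705, i.e. 0.020 M.

0.020 M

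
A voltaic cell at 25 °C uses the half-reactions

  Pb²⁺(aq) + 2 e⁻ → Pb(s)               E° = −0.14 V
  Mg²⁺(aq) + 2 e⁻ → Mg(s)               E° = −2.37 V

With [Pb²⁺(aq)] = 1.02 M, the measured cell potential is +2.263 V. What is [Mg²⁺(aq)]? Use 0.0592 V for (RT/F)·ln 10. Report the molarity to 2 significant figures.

0.078 M

With Pb²⁺/Pb at the cathode and Mg²⁺/Mg at the anode, E°cell = −0.14 − (−2.37) = +2.23 V (n = 2).
Since E = E° − (0.0592/n)·log Q, log Q = n(E° − E)/0.0592 = −1.115.
Balancing electrons gives Pb²⁺(aq) + Mg(s) → Pb(s) + Mg²⁺(aq); thus Q = [Mg²⁺(aq)] / [Pb²⁺(aq)].
Substituting the known concentrations and solving, log [Mg²⁺(aq)] = −1.106 and [Mg²⁺(aq)] = 0.078 M.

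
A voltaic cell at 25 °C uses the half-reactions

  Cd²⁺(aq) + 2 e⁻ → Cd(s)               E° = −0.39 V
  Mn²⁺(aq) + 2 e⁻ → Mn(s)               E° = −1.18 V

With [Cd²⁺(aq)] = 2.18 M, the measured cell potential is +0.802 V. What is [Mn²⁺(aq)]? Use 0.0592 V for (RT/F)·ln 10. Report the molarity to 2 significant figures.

0.86 M

The Cd²⁺/Cd couple has the larger reduction potential, so it is the cathode: E°cell = −0.39 − (−1.18) = +0.79 V and n = 2.
Rearranging E = E° − (0.0592/n)·log Q gives log Q = 2(+0.79 − (+0.802))/0.0592 = −0.405.
The balanced reaction is Cd²⁺(aq) + Mn(s) → Cd(s) + Mn²⁺(aq), so Q = [Mn²⁺(aq)] / [Cd²⁺(aq)].
Substituting the known concentrations and solving, log [Mn²⁺(aq)] = −0.067 and [Mn²⁺(aq)] = 0.86 M.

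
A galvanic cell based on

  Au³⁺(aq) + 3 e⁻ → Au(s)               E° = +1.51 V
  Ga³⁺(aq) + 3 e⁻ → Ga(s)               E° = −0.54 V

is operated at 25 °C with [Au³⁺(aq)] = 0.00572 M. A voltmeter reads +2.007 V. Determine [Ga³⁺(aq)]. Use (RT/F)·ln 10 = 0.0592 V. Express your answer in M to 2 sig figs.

The Au³⁺/Au couple has the larger reduction potential, so it is the cathode: E°cell = +1.51 − (−0.54) = +2.05 V and n = 3.
Rearranging E = E° − (0.0592/n)·log Q gives log Q = 3(+2.05 − (+2.007))/0.0592 = 2.179.
Balancing electrons gives Au³⁺(aq) + Ga(s) → Au(s) + Ga³⁺(aq); thus Q = [Ga³⁺(aq)] / [Au³⁺(aq)].
Substituting the known concentrations and solving, log [Ga³⁺(aq)] = −0.064 and [Ga³⁺(aq)] = 0.86 M.

0.86 M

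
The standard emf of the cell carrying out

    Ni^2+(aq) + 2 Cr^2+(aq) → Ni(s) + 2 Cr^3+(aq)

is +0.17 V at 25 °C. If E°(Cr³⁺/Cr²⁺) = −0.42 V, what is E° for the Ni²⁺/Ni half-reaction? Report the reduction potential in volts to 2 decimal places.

−0.25 V

In the reaction as written the Ni²⁺/Ni couple is reduced (cathode) and Cr³⁺/Cr²⁺ is oxidized (anode), so E°cell = E°(Ni²⁺/Ni) − E°(Cr³⁺/Cr²⁺).
E°(Ni²⁺/Ni) = E°cell + E°(anode) = +0.17 + (−0.42) = −0.25 V.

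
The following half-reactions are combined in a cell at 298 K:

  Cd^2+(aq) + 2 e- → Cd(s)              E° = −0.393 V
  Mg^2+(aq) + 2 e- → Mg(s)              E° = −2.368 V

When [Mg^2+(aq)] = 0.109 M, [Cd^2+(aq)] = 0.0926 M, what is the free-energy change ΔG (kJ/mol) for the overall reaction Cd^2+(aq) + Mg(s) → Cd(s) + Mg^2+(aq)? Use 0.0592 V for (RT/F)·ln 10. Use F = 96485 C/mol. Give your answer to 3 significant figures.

−381 kJ/mol

E°cell = −0.393 − (−2.368) = +1.975 V; the balanced reaction transfers n = 2 electrons.
Q = [Mg^2+(aq)] / [Cd^2+(aq)] = 1.18, so log Q = 0.071 and E = +1.975 − (0.0592/2)(0.071) = +1.9729 V.
Then ΔG = −nFE = −2 × 96485 × +1.9729 J/mol = −381 kJ/mol.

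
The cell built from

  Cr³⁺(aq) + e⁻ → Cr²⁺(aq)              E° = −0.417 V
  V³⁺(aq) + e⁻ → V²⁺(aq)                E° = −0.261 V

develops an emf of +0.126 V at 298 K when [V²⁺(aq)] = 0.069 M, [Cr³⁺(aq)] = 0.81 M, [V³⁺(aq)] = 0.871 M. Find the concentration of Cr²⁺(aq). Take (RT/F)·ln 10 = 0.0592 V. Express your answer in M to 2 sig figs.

With V³⁺/V²⁺ at the cathode and Cr³⁺/Cr²⁺ at the anode, E°cell = −0.261 − (−0.417) = +0.156 V (n = 1).
From the Nernst equation, log Q = n(E° − E)/0.0592 = 1·(+0.156 − (+0.126))/0.0592 = 0.507.
Balancing electrons gives V³⁺(aq) + Cr²⁺(aq) → V²⁺(aq) + Cr³⁺(aq); thus Q = ([V²⁺(aq)]·[Cr³⁺(aq)]) / ([V³⁺(aq)]·[Cr²⁺(aq)]).
Solving for the unknown gives log [Cr²⁺(aq)] = −1.700, so [Cr²⁺(aq)] ≈ 0.020 M.

0.020 M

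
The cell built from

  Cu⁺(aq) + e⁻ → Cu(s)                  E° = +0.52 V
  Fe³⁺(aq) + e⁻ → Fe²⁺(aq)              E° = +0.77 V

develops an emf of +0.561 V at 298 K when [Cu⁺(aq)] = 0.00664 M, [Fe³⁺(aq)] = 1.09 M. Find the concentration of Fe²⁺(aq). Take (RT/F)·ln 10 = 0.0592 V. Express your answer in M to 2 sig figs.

Fe³⁺/Fe²⁺ is the cathode (higher E°); E°cell = +0.77 − (+0.52) = +0.25 V with n = 1.
From the Nernst equation, log Q = n(E° − E)/0.0592 = 1·(+0.25 − (+0.561))/0.0592 = −5.253.
The balanced reaction is Fe³⁺(aq) + Cu(s) → Fe²⁺(aq) + Cu⁺(aq), so Q = ([Fe²⁺(aq)]·[Cu⁺(aq)]) / [Fe³⁺(aq)].
Solving for the unknown gives log [Fe²⁺(aq)] = −3.038, so [Fe²⁺(aq)] ≈ 0.00092 M.

0.00092 M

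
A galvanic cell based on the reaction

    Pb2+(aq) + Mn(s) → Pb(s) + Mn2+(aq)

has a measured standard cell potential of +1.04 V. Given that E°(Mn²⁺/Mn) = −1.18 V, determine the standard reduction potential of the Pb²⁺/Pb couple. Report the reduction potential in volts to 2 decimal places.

−0.14 V

In the reaction as written the Pb²⁺/Pb couple is reduced (cathode) and Mn²⁺/Mn is oxidized (anode), so E°cell = E°(Pb²⁺/Pb) − E°(Mn²⁺/Mn).
E°(Pb²⁺/Pb) = E°cell + E°(anode) = +1.04 + (−1.18) = −0.14 V.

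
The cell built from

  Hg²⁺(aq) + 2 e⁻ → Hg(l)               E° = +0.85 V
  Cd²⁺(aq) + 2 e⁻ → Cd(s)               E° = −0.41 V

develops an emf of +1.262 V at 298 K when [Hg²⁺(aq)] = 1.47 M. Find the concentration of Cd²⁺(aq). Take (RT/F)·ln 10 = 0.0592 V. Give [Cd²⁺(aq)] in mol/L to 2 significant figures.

The Hg²⁺/Hg couple has the larger reduction potential, so it is the cathode: E°cell = +0.85 − (−0.41) = +1.26 V and n = 2.
Rearranging E = E° − (0.0592/n)·log Q gives log Q = 2(+1.26 − (+1.262))/0.0592 = −0.068.
Balancing electrons gives Hg²⁺(aq) + Cd(s) → Hg(l) + Cd²⁺(aq); thus Q = [Cd²⁺(aq)] / [Hg²⁺(aq)].
Substituting the known concentrations and solving, log [Cd²⁺(aq)] = 0.099 and [Cd²⁺(aq)] = 1.3 M.

1.3 M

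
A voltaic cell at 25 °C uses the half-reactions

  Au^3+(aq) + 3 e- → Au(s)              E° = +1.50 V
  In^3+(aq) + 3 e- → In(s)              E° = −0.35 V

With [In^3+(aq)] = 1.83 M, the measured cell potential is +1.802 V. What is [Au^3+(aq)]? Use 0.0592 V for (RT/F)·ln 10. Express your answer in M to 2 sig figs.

Au³⁺/Au is the cathode (higher E°); E°cell = +1.50 − (−0.35) = +1.85 V with n = 3.
Rearranging E = E° − (0.0592/n)·log Q gives log Q = 3(+1.85 − (+1.802))/0.0592 = 2.432.
Balancing electrons gives Au^3+(aq) + In(s) → Au(s) + In^3+(aq); thus Q = [In^3+(aq)] / [Au^3+(aq)].
Substituting the known concentrations and solving, log [Au^3+(aq)] = −2.170 and [Au^3+(aq)] = 0.0068 M.

0.0068 M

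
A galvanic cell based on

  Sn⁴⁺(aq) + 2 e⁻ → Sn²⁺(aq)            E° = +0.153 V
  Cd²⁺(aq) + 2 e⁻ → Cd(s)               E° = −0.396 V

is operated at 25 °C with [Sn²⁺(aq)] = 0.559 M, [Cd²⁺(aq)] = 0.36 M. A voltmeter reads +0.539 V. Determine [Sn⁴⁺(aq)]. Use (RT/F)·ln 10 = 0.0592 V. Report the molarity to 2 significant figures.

The Sn⁴⁺/Sn²⁺ couple has the larger reduction potential, so it is the cathode: E°cell = +0.153 − (−0.396) = +0.549 V and n = 2.
Since E = E° − (0.0592/n)·log Q, log Q = n(E° − E)/0.0592 = 0.338.
For Sn⁴⁺(aq) + Cd(s) → Sn²⁺(aq) + Cd²⁺(aq), the reaction quotient is Q = ([Sn²⁺(aq)]·[Cd²⁺(aq)]) / [Sn⁴⁺(aq)].
Solving for the unknown gives log [Sn⁴⁺(aq)] = −1.034, so [Sn⁴⁺(aq)] ≈ 0.092 M.

0.092 M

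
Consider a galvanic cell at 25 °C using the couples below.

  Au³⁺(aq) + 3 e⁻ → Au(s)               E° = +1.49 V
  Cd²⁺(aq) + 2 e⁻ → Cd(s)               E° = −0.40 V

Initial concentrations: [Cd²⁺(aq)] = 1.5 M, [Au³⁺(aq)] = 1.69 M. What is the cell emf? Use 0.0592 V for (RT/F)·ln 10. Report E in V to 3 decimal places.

+1.889 V

Since E°(Au³⁺/Au) > E°(Cd²⁺/Cd), Au³⁺/Au serves as the cathode.
The standard potential is +1.49 − (−0.40) = +1.89 V and the balanced reaction transfers n = 6 electrons.
For the overall reaction 2 Au³⁺(aq) + 3 Cd(s) → 2 Au(s) + 3 Cd²⁺(aq), Q = [Cd²⁺(aq)]^3 / [Au³⁺(aq)]^2 = 1.18, giving log Q = 0.073.
Applying E = E° − (RT ln10/nF)·log Q gives +1.89 − (0.0592/6)(0.073) = +1.889 V.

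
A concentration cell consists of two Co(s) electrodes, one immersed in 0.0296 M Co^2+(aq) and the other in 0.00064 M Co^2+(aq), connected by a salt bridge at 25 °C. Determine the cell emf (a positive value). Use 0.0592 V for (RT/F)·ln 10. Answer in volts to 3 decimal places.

0.049 V

For a concentration cell E°cell = 0, since both electrodes use the same couple.
The compartment with the higher Co^2+(aq) concentration (0.0296 M) acts as the cathode; ions are reduced there and produced at the dilute (0.00064 M) anode.
With n = 2, Ecell = −(0.0592/2)·log([dilute]/[conc]) = −(0.0592/2)·log(0.00064/0.0296) = +0.049 V.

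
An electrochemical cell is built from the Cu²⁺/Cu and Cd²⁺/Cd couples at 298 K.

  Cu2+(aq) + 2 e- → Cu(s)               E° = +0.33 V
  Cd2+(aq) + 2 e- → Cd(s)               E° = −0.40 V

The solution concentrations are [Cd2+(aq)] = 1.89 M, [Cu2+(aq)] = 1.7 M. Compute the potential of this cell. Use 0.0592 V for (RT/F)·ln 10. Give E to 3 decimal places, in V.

+0.729 V

Since E°(Cu²⁺/Cu) > E°(Cd²⁺/Cd), Cu²⁺/Cu serves as the cathode.
E°cell = +0.33 − (−0.40) = +0.73 V, with n = 2 electrons transferred.
Balancing gives Cu2+(aq) + Cd(s) → Cu(s) + Cd2+(aq); hence Q = [Cd2+(aq)] / [Cu2+(aq)] = 1.11 (log Q = 0.046).
E = E° − (0.0592/n)·log Q = +0.73 − (0.0592/2)(0.046) = +0.729 V.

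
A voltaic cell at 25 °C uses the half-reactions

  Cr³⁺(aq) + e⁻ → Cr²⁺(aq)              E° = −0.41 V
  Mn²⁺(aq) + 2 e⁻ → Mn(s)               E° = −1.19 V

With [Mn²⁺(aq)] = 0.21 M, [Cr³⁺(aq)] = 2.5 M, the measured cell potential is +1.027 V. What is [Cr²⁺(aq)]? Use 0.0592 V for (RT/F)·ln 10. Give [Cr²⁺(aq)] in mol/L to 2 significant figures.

0.00037 M

Cr³⁺/Cr²⁺ is the cathode (higher E°); E°cell = −0.41 − (−1.19) = +0.78 V with n = 2.
From the Nernst equation, log Q = n(E° − E)/0.0592 = 2·(+0.78 − (+1.027))/0.0592 = −8.345.
For 2 Cr³⁺(aq) + Mn(s) → 2 Cr²⁺(aq) + Mn²⁺(aq), the reaction quotient is Q = ([Cr²⁺(aq)]^2·[Mn²⁺(aq)]) / [Cr³⁺(aq)]^2.
Isolating [Cr²⁺(aq)] in Q = 10^{−8.345} yields log [Cr²⁺(aq)] = −3.436, i.e. 0.00037 M.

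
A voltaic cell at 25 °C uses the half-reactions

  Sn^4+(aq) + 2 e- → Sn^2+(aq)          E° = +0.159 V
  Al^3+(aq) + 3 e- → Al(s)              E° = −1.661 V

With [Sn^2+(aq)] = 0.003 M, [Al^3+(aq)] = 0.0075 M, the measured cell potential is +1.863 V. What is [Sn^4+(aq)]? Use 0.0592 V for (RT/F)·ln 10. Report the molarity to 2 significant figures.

The Sn⁴⁺/Sn²⁺ couple has the larger reduction potential, so it is the cathode: E°cell = +0.159 − (−1.661) = +1.820 V and n = 6.
Rearranging E = E° − (0.0592/n)·log Q gives log Q = 6(+1.820 − (+1.863))/0.0592 = −4.358.
For 3 Sn^4+(aq) + 2 Al(s) → 3 Sn^2+(aq) + 2 Al^3+(aq), the reaction quotient is Q = ([Sn^2+(aq)]^3·[Al^3+(aq)]^2) / [Sn^4+(aq)]^3.
Substituting the known concentrations and solving, log [Sn^4+(aq)] = −2.487 and [Sn^4+(aq)] = 0.0033 M.

0.0033 M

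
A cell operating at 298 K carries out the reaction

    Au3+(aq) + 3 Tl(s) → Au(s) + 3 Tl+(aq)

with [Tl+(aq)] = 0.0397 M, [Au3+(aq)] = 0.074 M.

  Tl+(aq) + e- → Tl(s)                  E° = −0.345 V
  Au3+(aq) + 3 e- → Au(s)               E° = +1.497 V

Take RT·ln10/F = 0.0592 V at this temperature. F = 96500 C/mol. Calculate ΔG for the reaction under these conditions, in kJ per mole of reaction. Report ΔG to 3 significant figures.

E°cell = +1.497 − (−0.345) = +1.842 V; the balanced reaction transfers n = 3 electrons.
Q = [Tl+(aq)]^3 / [Au3+(aq)] = 0.000846, so log Q = −3.073 and E = +1.842 − (0.0592/3)(−3.073) = +1.9026 V.
ΔG = −nFE = −(3)(96500)(+1.9026) J/mol = −551 kJ/mol.

−551 kJ/mol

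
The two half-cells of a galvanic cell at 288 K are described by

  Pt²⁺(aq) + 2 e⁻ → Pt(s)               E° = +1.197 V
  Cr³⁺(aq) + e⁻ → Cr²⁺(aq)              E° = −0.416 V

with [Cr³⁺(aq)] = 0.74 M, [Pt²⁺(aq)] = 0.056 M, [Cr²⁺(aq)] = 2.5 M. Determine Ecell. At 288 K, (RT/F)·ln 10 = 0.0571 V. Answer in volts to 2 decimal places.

The Pt²⁺/Pt couple has the more positive E°, so it is the cathode; Cr³⁺/Cr²⁺ is the anode.
E°cell = +1.197 − (−0.416) = +1.613 V, with n = 2 electrons transferred.
The balanced reaction is Pt²⁺(aq) + 2 Cr²⁺(aq) → Pt(s) + 2 Cr³⁺(aq), so Q = [Cr³⁺(aq)]^2 / ([Pt²⁺(aq)]·[Cr²⁺(aq)]^2) = 1.56 and log Q = 0.194.
Applying E = E° − (RT ln10/nF)·log Q gives +1.613 − (0.0571/2)(0.194) = +1.61 V.

+1.61 V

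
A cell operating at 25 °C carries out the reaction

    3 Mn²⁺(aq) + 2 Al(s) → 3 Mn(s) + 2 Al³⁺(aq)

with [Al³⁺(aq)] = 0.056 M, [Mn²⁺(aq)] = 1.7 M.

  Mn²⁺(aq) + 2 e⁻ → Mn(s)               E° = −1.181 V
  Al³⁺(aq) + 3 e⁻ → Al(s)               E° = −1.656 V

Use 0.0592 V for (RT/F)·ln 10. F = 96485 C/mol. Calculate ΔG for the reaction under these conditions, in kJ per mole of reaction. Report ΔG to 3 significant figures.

The standard cell potential is −1.181 − (−1.656) = +0.475 V, with n = 6 electrons in the balanced equation.
Here Q = [Al³⁺(aq)]^2 / [Mn²⁺(aq)]^3 = 0.000638 (log Q = −3.195), giving E = +0.475 − (0.0592/6)·(−3.195) = +0.5065 V.
Then ΔG = −nFE = −6 × 96485 × +0.5065 J/mol = −293 kJ/mol.

−293 kJ/mol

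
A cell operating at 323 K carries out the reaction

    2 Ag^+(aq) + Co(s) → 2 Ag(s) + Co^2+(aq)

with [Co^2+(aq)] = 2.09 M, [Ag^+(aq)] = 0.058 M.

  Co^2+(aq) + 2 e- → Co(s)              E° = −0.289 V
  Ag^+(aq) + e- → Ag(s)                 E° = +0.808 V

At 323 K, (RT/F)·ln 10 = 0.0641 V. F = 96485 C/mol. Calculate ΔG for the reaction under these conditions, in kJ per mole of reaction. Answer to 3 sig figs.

−194 kJ/mol

E°cell = +0.808 − (−0.289) = +1.097 V; the balanced reaction transfers n = 2 electrons.
The reaction quotient is [Co^2+(aq)] / [Ag^+(aq)]^2 = 621; by Nernst, E = +1.097 − (0.0641/2)(2.793) = +1.0075 V.
ΔG = −nFE = −(2)(96485)(+1.0075) J/mol = −194 kJ/mol.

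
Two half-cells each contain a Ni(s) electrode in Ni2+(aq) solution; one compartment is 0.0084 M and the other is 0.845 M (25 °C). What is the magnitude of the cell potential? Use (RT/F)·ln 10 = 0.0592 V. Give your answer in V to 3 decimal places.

0.059 V

For a concentration cell E°cell = 0, since both electrodes use the same couple.
The compartment with the higher Ni2+(aq) concentration (0.845 M) acts as the cathode; ions are reduced there and produced at the dilute (0.0084 M) anode.
With n = 2, Ecell = −(0.0592/2)·log([dilute]/[conc]) = −(0.0592/2)·log(0.0084/0.845) = +0.059 V.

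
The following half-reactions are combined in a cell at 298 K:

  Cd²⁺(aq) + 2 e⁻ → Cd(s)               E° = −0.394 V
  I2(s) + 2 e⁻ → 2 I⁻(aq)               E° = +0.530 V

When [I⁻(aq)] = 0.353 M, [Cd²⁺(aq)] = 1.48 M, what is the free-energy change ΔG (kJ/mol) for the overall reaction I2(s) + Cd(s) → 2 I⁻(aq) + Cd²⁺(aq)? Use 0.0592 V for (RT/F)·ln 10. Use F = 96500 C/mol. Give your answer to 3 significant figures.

−183 kJ/mol

The standard cell potential is +0.530 − (−0.394) = +0.924 V, with n = 2 electrons in the balanced equation.
Q = [I⁻(aq)]^2·[Cd²⁺(aq)] = 0.184, so log Q = −0.734 and E = +0.924 − (0.0592/2)(−0.734) = +0.9457 V.
Finally ΔG = −nFE = −(2)(96500 C/mol)(+0.9457 V) = −183 kJ/mol.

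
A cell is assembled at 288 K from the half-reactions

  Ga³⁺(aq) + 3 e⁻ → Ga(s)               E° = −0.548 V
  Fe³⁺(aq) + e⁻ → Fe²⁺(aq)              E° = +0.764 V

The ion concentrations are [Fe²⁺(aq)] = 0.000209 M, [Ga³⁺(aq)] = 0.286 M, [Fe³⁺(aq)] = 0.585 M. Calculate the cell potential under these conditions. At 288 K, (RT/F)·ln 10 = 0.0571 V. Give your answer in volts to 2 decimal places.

Fe³⁺/Fe²⁺ is reduced (cathode, E° = +0.764 V) and Ga³⁺/Ga is oxidized (anode).
E°cell = E°cat − E°an = +0.764 − (−0.548) = +1.312 V; n = 3.
For the overall reaction 3 Fe³⁺(aq) + Ga(s) → 3 Fe²⁺(aq) + Ga³⁺(aq), Q = ([Fe²⁺(aq)]^3·[Ga³⁺(aq)]) / [Fe³⁺(aq)]^3 = 1.3×10^−11, giving log Q = −10.885.
By the Nernst equation, E = +1.312 − (0.0571/3)·(−10.885) = +1.52 V.

+1.52 V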